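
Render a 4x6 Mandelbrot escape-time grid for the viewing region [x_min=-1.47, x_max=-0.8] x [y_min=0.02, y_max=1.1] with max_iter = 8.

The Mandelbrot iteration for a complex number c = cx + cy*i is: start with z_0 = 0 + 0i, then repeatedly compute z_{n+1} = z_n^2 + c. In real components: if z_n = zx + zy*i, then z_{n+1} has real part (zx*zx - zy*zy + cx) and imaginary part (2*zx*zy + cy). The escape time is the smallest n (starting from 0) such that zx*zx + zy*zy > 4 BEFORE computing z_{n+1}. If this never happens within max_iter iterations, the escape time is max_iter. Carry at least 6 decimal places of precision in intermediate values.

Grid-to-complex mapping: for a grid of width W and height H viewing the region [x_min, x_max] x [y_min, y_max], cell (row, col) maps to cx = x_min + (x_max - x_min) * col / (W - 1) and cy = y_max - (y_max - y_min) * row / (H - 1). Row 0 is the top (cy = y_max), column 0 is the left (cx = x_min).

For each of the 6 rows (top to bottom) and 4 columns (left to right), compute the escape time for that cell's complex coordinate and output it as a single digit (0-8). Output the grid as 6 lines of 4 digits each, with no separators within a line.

(row=0, col=0): c = -1.4700 + 1.1000i → escape time 2
(row=0, col=1): c = -1.2467 + 1.1000i → escape time 3
(row=0, col=2): c = -1.0233 + 1.1000i → escape time 3
(row=0, col=3): c = -0.8000 + 1.1000i → escape time 3
(row=1, col=0): c = -1.4700 + 0.8840i → escape time 3
(row=1, col=1): c = -1.2467 + 0.8840i → escape time 3
(row=1, col=2): c = -1.0233 + 0.8840i → escape time 3
(row=1, col=3): c = -0.8000 + 0.8840i → escape time 4
(row=2, col=0): c = -1.4700 + 0.6680i → escape time 3
(row=2, col=1): c = -1.2467 + 0.6680i → escape time 3
(row=2, col=2): c = -1.0233 + 0.6680i → escape time 4
(row=2, col=3): c = -0.8000 + 0.6680i → escape time 5
(row=3, col=0): c = -1.4700 + 0.4520i → escape time 3
(row=3, col=1): c = -1.2467 + 0.4520i → escape time 6
(row=3, col=2): c = -1.0233 + 0.4520i → escape time 5
(row=3, col=3): c = -0.8000 + 0.4520i → escape time 7
(row=4, col=0): c = -1.4700 + 0.2360i → escape time 5
(row=4, col=1): c = -1.2467 + 0.2360i → escape time 8
(row=4, col=2): c = -1.0233 + 0.2360i → escape time 8
(row=4, col=3): c = -0.8000 + 0.2360i → escape time 8
(row=5, col=0): c = -1.4700 + 0.0200i → escape time 8
(row=5, col=1): c = -1.2467 + 0.0200i → escape time 8
(row=5, col=2): c = -1.0233 + 0.0200i → escape time 8
(row=5, col=3): c = -0.8000 + 0.0200i → escape time 8

Answer: 2333
3334
3345
3657
5888
8888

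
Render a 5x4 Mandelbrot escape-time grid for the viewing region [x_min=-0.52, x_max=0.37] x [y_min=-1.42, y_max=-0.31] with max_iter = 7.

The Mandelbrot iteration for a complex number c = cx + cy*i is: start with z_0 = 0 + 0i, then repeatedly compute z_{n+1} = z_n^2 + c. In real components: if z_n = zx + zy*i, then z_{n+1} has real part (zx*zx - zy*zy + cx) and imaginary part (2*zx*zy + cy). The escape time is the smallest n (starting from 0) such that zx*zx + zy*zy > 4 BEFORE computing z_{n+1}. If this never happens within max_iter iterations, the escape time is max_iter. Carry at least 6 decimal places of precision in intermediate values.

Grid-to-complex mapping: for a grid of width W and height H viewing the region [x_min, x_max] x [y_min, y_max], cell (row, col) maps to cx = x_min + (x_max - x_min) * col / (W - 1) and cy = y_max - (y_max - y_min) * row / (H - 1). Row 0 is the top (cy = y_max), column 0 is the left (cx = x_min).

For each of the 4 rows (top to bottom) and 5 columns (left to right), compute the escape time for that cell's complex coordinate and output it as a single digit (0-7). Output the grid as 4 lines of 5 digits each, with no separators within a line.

(row=0, col=0): c = -0.5200 + -0.3100i → escape time 7
(row=0, col=1): c = -0.2975 + -0.3100i → escape time 7
(row=0, col=2): c = -0.0750 + -0.3100i → escape time 7
(row=0, col=3): c = 0.1475 + -0.3100i → escape time 7
(row=0, col=4): c = 0.3700 + -0.3100i → escape time 7
(row=1, col=0): c = -0.5200 + -0.6800i → escape time 7
(row=1, col=1): c = -0.2975 + -0.6800i → escape time 7
(row=1, col=2): c = -0.0750 + -0.6800i → escape time 7
(row=1, col=3): c = 0.1475 + -0.6800i → escape time 7
(row=1, col=4): c = 0.3700 + -0.6800i → escape time 7
(row=2, col=0): c = -0.5200 + -1.0500i → escape time 4
(row=2, col=1): c = -0.2975 + -1.0500i → escape time 5
(row=2, col=2): c = -0.0750 + -1.0500i → escape time 6
(row=2, col=3): c = 0.1475 + -1.0500i → escape time 4
(row=2, col=4): c = 0.3700 + -1.0500i → escape time 3
(row=3, col=0): c = -0.5200 + -1.4200i → escape time 2
(row=3, col=1): c = -0.2975 + -1.4200i → escape time 2
(row=3, col=2): c = -0.0750 + -1.4200i → escape time 2
(row=3, col=3): c = 0.1475 + -1.4200i → escape time 2
(row=3, col=4): c = 0.3700 + -1.4200i → escape time 2

Answer: 77777
77777
45643
22222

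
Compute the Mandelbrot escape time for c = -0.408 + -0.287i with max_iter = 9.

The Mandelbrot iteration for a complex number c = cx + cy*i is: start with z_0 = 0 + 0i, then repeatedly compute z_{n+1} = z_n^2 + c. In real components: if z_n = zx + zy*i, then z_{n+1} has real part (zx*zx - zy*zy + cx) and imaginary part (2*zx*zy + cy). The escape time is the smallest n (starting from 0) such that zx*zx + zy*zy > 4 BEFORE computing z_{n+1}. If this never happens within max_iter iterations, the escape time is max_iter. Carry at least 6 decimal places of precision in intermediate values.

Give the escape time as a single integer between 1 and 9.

Answer: 9

Derivation:
z_0 = 0 + 0i, c = -0.4080 + -0.2870i
Iter 1: z = -0.4080 + -0.2870i, |z|^2 = 0.2488
Iter 2: z = -0.3239 + -0.0528i, |z|^2 = 0.1077
Iter 3: z = -0.3059 + -0.2528i, |z|^2 = 0.1575
Iter 4: z = -0.3783 + -0.1324i, |z|^2 = 0.1607
Iter 5: z = -0.2824 + -0.1868i, |z|^2 = 0.1146
Iter 6: z = -0.3632 + -0.1815i, |z|^2 = 0.1648
Iter 7: z = -0.3090 + -0.1552i, |z|^2 = 0.1196
Iter 8: z = -0.3366 + -0.1911i, |z|^2 = 0.1498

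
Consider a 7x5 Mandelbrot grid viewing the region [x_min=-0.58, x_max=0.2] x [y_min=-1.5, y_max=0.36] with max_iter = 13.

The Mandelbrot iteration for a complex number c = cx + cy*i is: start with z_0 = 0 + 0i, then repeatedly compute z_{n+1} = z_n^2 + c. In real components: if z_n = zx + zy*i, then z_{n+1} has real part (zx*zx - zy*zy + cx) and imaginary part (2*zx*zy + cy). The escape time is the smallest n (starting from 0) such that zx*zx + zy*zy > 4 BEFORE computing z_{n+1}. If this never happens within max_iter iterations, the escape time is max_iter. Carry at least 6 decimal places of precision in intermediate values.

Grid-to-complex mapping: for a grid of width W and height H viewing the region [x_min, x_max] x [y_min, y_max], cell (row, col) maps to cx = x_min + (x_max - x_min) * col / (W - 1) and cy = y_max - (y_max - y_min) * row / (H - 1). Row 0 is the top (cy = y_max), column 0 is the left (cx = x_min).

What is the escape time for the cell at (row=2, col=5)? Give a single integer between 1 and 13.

Answer: 13

Derivation:
z_0 = 0 + 0i, c = 0.0700 + -0.5700i
Iter 1: z = 0.0700 + -0.5700i, |z|^2 = 0.3298
Iter 2: z = -0.2500 + -0.6498i, |z|^2 = 0.4847
Iter 3: z = -0.2897 + -0.2451i, |z|^2 = 0.1440
Iter 4: z = 0.0939 + -0.4280i, |z|^2 = 0.1920
Iter 5: z = -0.1043 + -0.6504i, |z|^2 = 0.4338
Iter 6: z = -0.3421 + -0.4343i, |z|^2 = 0.3056
Iter 7: z = -0.0016 + -0.2729i, |z|^2 = 0.0745
Iter 8: z = -0.0045 + -0.5691i, |z|^2 = 0.3239
Iter 9: z = -0.2539 + -0.5649i, |z|^2 = 0.3836
Iter 10: z = -0.1847 + -0.2831i, |z|^2 = 0.1143
Iter 11: z = 0.0239 + -0.4654i, |z|^2 = 0.2172
Iter 12: z = -0.1460 + -0.5923i, |z|^2 = 0.3721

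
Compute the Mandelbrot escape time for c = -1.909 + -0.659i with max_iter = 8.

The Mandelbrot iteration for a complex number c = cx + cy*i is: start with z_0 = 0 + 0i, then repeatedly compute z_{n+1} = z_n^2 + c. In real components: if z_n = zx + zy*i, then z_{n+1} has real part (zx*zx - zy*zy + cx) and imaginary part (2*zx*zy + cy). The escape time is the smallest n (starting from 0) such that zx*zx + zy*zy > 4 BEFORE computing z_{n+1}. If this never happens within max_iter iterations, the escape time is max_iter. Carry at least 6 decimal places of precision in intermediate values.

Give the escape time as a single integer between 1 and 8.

z_0 = 0 + 0i, c = -1.9090 + -0.6590i
Iter 1: z = -1.9090 + -0.6590i, |z|^2 = 4.0786
Escaped at iteration 1

Answer: 1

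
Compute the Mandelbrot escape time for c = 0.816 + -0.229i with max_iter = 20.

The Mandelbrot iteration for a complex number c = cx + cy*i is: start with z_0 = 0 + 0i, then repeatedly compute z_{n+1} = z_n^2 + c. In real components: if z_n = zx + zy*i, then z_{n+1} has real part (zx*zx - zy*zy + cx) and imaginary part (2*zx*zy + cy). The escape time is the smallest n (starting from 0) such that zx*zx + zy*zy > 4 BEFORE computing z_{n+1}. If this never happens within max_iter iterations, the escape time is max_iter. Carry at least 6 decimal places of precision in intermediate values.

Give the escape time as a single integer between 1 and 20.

Answer: 3

Derivation:
z_0 = 0 + 0i, c = 0.8160 + -0.2290i
Iter 1: z = 0.8160 + -0.2290i, |z|^2 = 0.7183
Iter 2: z = 1.4294 + -0.6027i, |z|^2 = 2.4065
Iter 3: z = 2.4959 + -1.9521i, |z|^2 = 10.0404
Escaped at iteration 3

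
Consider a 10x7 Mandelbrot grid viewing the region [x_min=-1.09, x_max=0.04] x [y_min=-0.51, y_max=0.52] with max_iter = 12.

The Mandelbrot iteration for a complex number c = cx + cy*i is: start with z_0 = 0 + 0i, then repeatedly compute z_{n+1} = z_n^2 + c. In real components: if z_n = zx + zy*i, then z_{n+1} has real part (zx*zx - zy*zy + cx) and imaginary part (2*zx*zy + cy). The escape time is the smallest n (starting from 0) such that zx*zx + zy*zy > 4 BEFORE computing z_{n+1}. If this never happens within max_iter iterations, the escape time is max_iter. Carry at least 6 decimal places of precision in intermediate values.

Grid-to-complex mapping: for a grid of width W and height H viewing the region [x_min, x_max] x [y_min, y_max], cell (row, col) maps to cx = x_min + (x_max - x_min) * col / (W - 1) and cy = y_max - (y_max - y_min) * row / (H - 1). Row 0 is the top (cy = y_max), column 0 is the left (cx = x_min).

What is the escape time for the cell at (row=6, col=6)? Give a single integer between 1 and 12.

Answer: 12

Derivation:
z_0 = 0 + 0i, c = -0.3367 + -0.5100i
Iter 1: z = -0.3367 + -0.5100i, |z|^2 = 0.3734
Iter 2: z = -0.4834 + -0.1666i, |z|^2 = 0.2615
Iter 3: z = -0.1307 + -0.3489i, |z|^2 = 0.1388
Iter 4: z = -0.4413 + -0.4188i, |z|^2 = 0.3701
Iter 5: z = -0.3173 + -0.1404i, |z|^2 = 0.1204
Iter 6: z = -0.2557 + -0.4209i, |z|^2 = 0.2426
Iter 7: z = -0.4485 + -0.2947i, |z|^2 = 0.2880
Iter 8: z = -0.2224 + -0.2457i, |z|^2 = 0.1098
Iter 9: z = -0.3475 + -0.4007i, |z|^2 = 0.2814
Iter 10: z = -0.3765 + -0.2315i, |z|^2 = 0.1953
Iter 11: z = -0.2485 + -0.3357i, |z|^2 = 0.1745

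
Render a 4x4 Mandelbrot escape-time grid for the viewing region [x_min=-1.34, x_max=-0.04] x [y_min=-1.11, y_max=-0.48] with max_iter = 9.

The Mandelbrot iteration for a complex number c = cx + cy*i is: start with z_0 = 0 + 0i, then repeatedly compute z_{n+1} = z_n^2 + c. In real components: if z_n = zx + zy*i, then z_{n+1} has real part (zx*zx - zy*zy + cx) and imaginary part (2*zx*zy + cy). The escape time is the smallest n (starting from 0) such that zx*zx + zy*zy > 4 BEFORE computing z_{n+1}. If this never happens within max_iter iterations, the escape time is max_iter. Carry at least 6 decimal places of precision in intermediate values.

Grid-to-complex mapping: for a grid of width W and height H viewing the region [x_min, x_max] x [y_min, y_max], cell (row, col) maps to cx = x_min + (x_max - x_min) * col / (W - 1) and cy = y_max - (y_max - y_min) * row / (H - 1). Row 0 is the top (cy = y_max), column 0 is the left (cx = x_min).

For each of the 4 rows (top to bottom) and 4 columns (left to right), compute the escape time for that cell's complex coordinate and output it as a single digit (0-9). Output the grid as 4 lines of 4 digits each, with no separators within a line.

Answer: 4599
3489
3349
2344

Derivation:
(row=0, col=0): c = -1.3400 + -0.4800i → escape time 4
(row=0, col=1): c = -0.9067 + -0.4800i → escape time 5
(row=0, col=2): c = -0.4733 + -0.4800i → escape time 9
(row=0, col=3): c = -0.0400 + -0.4800i → escape time 9
(row=1, col=0): c = -1.3400 + -0.6900i → escape time 3
(row=1, col=1): c = -0.9067 + -0.6900i → escape time 4
(row=1, col=2): c = -0.4733 + -0.6900i → escape time 8
(row=1, col=3): c = -0.0400 + -0.6900i → escape time 9
(row=2, col=0): c = -1.3400 + -0.9000i → escape time 3
(row=2, col=1): c = -0.9067 + -0.9000i → escape time 3
(row=2, col=2): c = -0.4733 + -0.9000i → escape time 4
(row=2, col=3): c = -0.0400 + -0.9000i → escape time 9
(row=3, col=0): c = -1.3400 + -1.1100i → escape time 2
(row=3, col=1): c = -0.9067 + -1.1100i → escape time 3
(row=3, col=2): c = -0.4733 + -1.1100i → escape time 4
(row=3, col=3): c = -0.0400 + -1.1100i → escape time 4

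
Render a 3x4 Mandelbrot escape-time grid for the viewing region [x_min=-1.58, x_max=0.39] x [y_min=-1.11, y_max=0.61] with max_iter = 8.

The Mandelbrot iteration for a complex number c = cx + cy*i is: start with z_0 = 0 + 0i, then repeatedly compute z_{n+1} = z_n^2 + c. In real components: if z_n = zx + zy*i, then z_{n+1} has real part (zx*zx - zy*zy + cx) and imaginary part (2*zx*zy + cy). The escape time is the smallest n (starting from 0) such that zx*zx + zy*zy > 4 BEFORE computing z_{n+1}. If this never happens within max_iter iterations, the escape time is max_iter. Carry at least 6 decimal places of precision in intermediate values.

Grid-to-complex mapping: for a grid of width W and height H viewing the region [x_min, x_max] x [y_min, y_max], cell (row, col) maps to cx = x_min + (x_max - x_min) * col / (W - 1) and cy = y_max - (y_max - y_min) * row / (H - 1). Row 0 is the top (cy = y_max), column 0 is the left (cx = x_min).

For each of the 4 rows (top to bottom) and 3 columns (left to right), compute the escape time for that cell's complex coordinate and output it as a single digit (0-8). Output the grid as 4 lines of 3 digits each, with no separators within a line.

Answer: 388
887
388
232

Derivation:
(row=0, col=0): c = -1.5800 + 0.6100i → escape time 3
(row=0, col=1): c = -0.5950 + 0.6100i → escape time 8
(row=0, col=2): c = 0.3900 + 0.6100i → escape time 8
(row=1, col=0): c = -1.5800 + 0.0367i → escape time 8
(row=1, col=1): c = -0.5950 + 0.0367i → escape time 8
(row=1, col=2): c = 0.3900 + 0.0367i → escape time 7
(row=2, col=0): c = -1.5800 + -0.5367i → escape time 3
(row=2, col=1): c = -0.5950 + -0.5367i → escape time 8
(row=2, col=2): c = 0.3900 + -0.5367i → escape time 8
(row=3, col=0): c = -1.5800 + -1.1100i → escape time 2
(row=3, col=1): c = -0.5950 + -1.1100i → escape time 3
(row=3, col=2): c = 0.3900 + -1.1100i → escape time 2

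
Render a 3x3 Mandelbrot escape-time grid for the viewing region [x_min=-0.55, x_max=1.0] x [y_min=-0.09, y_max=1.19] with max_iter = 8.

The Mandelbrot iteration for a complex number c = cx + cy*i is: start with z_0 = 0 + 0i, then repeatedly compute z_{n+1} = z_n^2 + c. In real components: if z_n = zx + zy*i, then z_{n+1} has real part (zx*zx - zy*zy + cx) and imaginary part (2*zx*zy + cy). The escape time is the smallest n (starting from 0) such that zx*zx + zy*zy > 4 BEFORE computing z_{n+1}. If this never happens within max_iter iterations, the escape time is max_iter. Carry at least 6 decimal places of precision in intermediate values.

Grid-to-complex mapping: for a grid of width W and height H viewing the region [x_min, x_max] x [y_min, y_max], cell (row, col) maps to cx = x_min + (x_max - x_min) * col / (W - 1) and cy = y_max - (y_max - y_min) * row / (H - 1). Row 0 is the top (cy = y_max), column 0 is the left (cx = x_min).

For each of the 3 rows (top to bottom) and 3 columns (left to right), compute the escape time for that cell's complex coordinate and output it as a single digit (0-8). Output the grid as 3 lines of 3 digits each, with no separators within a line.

(row=0, col=0): c = -0.5500 + 1.1900i → escape time 3
(row=0, col=1): c = 0.2250 + 1.1900i → escape time 2
(row=0, col=2): c = 1.0000 + 1.1900i → escape time 2
(row=1, col=0): c = -0.5500 + 0.5500i → escape time 8
(row=1, col=1): c = 0.2250 + 0.5500i → escape time 8
(row=1, col=2): c = 1.0000 + 0.5500i → escape time 2
(row=2, col=0): c = -0.5500 + -0.0900i → escape time 8
(row=2, col=1): c = 0.2250 + -0.0900i → escape time 8
(row=2, col=2): c = 1.0000 + -0.0900i → escape time 2

Answer: 322
882
882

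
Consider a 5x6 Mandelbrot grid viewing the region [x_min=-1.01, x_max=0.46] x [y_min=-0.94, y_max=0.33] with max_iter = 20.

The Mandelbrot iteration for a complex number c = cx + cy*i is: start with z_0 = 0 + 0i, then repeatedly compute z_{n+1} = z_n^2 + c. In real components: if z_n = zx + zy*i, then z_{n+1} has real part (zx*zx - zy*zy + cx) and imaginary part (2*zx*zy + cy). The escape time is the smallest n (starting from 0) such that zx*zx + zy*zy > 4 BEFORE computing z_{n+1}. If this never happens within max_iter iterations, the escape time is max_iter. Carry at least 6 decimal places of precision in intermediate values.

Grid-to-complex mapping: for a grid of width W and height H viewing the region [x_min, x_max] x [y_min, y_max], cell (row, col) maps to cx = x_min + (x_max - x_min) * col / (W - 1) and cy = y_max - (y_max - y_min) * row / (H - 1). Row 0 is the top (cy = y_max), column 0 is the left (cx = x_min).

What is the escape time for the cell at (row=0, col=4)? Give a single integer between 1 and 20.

Answer: 19

Derivation:
z_0 = 0 + 0i, c = 0.4600 + 0.3300i
Iter 1: z = 0.4600 + 0.3300i, |z|^2 = 0.3205
Iter 2: z = 0.5627 + 0.6336i, |z|^2 = 0.7181
Iter 3: z = 0.3752 + 1.0431i, |z|^2 = 1.2287
Iter 4: z = -0.4872 + 1.1127i, |z|^2 = 1.4754
Iter 5: z = -0.5407 + -0.7542i, |z|^2 = 0.8611
Iter 6: z = 0.1835 + 1.1455i, |z|^2 = 1.3459
Iter 7: z = -0.8186 + 0.7505i, |z|^2 = 1.2333
Iter 8: z = 0.5668 + -0.8986i, |z|^2 = 1.1288
Iter 9: z = -0.0263 + -0.6887i, |z|^2 = 0.4750
Iter 10: z = -0.0136 + 0.3662i, |z|^2 = 0.1343
Iter 11: z = 0.3261 + 0.3200i, |z|^2 = 0.2087
Iter 12: z = 0.4639 + 0.5387i, |z|^2 = 0.5054
Iter 13: z = 0.3850 + 0.8298i, |z|^2 = 0.8368
Iter 14: z = -0.0804 + 0.9690i, |z|^2 = 0.9454
Iter 15: z = -0.4725 + 0.1743i, |z|^2 = 0.2536
Iter 16: z = 0.6529 + 0.1653i, |z|^2 = 0.4536
Iter 17: z = 0.8589 + 0.5459i, |z|^2 = 1.0357
Iter 18: z = 0.8998 + 1.2677i, |z|^2 = 2.4167
Iter 19: z = -0.3374 + 2.6113i, |z|^2 = 6.9328
Escaped at iteration 19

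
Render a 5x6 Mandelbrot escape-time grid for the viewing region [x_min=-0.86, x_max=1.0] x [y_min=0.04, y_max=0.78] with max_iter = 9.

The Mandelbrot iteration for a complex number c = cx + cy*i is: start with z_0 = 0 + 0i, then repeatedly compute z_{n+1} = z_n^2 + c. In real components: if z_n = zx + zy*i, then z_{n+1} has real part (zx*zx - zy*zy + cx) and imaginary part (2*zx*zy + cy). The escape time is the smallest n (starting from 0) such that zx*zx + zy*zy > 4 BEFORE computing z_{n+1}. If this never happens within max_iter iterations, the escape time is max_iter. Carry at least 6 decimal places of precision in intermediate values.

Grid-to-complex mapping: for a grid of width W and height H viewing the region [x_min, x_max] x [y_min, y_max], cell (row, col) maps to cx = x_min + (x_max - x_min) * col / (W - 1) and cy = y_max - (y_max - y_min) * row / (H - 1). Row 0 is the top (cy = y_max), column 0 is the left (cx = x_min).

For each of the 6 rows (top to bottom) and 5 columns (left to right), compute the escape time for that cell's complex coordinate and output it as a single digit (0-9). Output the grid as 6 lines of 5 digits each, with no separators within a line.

(row=0, col=0): c = -0.8600 + 0.7800i → escape time 4
(row=0, col=1): c = -0.3950 + 0.7800i → escape time 6
(row=0, col=2): c = 0.0700 + 0.7800i → escape time 7
(row=0, col=3): c = 0.5350 + 0.7800i → escape time 3
(row=0, col=4): c = 1.0000 + 0.7800i → escape time 2
(row=1, col=0): c = -0.8600 + 0.6320i → escape time 5
(row=1, col=1): c = -0.3950 + 0.6320i → escape time 9
(row=1, col=2): c = 0.0700 + 0.6320i → escape time 9
(row=1, col=3): c = 0.5350 + 0.6320i → escape time 3
(row=1, col=4): c = 1.0000 + 0.6320i → escape time 2
(row=2, col=0): c = -0.8600 + 0.4840i → escape time 6
(row=2, col=1): c = -0.3950 + 0.4840i → escape time 9
(row=2, col=2): c = 0.0700 + 0.4840i → escape time 9
(row=2, col=3): c = 0.5350 + 0.4840i → escape time 4
(row=2, col=4): c = 1.0000 + 0.4840i → escape time 2
(row=3, col=0): c = -0.8600 + 0.3360i → escape time 8
(row=3, col=1): c = -0.3950 + 0.3360i → escape time 9
(row=3, col=2): c = 0.0700 + 0.3360i → escape time 9
(row=3, col=3): c = 0.5350 + 0.3360i → escape time 4
(row=3, col=4): c = 1.0000 + 0.3360i → escape time 2
(row=4, col=0): c = -0.8600 + 0.1880i → escape time 9
(row=4, col=1): c = -0.3950 + 0.1880i → escape time 9
(row=4, col=2): c = 0.0700 + 0.1880i → escape time 9
(row=4, col=3): c = 0.5350 + 0.1880i → escape time 4
(row=4, col=4): c = 1.0000 + 0.1880i → escape time 2
(row=5, col=0): c = -0.8600 + 0.0400i → escape time 9
(row=5, col=1): c = -0.3950 + 0.0400i → escape time 9
(row=5, col=2): c = 0.0700 + 0.0400i → escape time 9
(row=5, col=3): c = 0.5350 + 0.0400i → escape time 5
(row=5, col=4): c = 1.0000 + 0.0400i → escape time 2

Answer: 46732
59932
69942
89942
99942
99952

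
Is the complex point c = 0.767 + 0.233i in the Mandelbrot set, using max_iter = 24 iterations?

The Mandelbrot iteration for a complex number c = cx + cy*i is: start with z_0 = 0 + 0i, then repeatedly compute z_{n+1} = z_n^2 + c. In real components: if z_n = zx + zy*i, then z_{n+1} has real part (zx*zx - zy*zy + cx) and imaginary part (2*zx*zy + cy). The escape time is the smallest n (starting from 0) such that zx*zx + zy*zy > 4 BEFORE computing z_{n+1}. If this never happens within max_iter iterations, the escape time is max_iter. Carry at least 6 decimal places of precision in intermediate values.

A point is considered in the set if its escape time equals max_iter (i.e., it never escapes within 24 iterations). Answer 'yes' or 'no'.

z_0 = 0 + 0i, c = 0.7670 + 0.2330i
Iter 1: z = 0.7670 + 0.2330i, |z|^2 = 0.6426
Iter 2: z = 1.3010 + 0.5904i, |z|^2 = 2.0412
Iter 3: z = 2.1110 + 1.7693i, |z|^2 = 7.5867
Escaped at iteration 3

Answer: no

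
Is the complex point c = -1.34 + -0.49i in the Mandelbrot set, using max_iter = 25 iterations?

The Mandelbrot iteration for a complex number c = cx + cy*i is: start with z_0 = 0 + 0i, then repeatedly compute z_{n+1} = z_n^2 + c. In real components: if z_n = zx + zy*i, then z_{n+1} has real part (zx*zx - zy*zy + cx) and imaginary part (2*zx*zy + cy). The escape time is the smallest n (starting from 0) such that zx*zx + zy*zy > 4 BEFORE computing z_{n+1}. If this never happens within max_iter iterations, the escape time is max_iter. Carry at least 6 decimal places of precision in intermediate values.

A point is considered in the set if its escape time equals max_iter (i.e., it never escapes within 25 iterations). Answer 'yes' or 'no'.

z_0 = 0 + 0i, c = -1.3400 + -0.4900i
Iter 1: z = -1.3400 + -0.4900i, |z|^2 = 2.0357
Iter 2: z = 0.2155 + 0.8232i, |z|^2 = 0.7241
Iter 3: z = -1.9712 + -0.1352i, |z|^2 = 3.9040
Iter 4: z = 2.5274 + 0.0430i, |z|^2 = 6.3897
Escaped at iteration 4

Answer: no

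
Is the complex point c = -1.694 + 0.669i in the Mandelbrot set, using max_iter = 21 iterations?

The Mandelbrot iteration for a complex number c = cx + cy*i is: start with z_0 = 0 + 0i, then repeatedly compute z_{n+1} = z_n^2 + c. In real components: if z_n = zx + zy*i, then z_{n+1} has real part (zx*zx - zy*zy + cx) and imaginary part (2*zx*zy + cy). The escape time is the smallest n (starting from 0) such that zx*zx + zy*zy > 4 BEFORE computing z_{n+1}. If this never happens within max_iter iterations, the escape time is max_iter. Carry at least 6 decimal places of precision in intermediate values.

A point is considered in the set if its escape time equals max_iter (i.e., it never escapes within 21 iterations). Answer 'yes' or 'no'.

z_0 = 0 + 0i, c = -1.6940 + 0.6690i
Iter 1: z = -1.6940 + 0.6690i, |z|^2 = 3.3172
Iter 2: z = 0.7281 + -1.5976i, |z|^2 = 3.0823
Iter 3: z = -3.7161 + -1.6573i, |z|^2 = 16.5564
Escaped at iteration 3

Answer: no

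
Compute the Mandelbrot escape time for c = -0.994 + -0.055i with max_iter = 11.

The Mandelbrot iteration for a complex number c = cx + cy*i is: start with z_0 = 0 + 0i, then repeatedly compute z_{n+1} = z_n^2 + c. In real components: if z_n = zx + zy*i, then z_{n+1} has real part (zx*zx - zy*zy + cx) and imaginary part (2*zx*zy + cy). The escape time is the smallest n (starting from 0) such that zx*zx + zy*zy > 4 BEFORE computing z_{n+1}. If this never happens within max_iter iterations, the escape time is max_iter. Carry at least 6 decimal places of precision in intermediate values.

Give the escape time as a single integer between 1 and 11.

Answer: 11

Derivation:
z_0 = 0 + 0i, c = -0.9940 + -0.0550i
Iter 1: z = -0.9940 + -0.0550i, |z|^2 = 0.9911
Iter 2: z = -0.0090 + 0.0543i, |z|^2 = 0.0030
Iter 3: z = -0.9969 + -0.0560i, |z|^2 = 0.9969
Iter 4: z = -0.0034 + 0.0566i, |z|^2 = 0.0032
Iter 5: z = -0.9972 + -0.0554i, |z|^2 = 0.9975
Iter 6: z = -0.0027 + 0.0555i, |z|^2 = 0.0031
Iter 7: z = -0.9971 + -0.0553i, |z|^2 = 0.9972
Iter 8: z = -0.0029 + 0.0553i, |z|^2 = 0.0031
Iter 9: z = -0.9970 + -0.0553i, |z|^2 = 0.9972
Iter 10: z = -0.0030 + 0.0553i, |z|^2 = 0.0031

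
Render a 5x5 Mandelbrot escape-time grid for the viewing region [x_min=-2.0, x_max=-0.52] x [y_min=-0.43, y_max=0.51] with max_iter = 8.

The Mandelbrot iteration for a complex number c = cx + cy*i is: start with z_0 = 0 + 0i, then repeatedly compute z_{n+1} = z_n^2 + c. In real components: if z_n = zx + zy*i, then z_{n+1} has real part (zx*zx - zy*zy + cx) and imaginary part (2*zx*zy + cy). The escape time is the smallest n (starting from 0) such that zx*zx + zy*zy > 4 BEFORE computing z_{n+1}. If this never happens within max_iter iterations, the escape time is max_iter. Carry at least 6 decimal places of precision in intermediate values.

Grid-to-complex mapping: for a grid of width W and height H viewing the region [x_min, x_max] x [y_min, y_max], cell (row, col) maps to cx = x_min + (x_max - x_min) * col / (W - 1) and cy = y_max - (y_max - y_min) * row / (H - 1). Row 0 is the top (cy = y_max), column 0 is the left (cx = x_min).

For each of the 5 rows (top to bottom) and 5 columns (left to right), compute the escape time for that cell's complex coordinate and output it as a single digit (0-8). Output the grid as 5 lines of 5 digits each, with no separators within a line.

(row=0, col=0): c = -2.0000 + 0.5100i → escape time 1
(row=0, col=1): c = -1.6300 + 0.5100i → escape time 3
(row=0, col=2): c = -1.2600 + 0.5100i → escape time 4
(row=0, col=3): c = -0.8900 + 0.5100i → escape time 5
(row=0, col=4): c = -0.5200 + 0.5100i → escape time 8
(row=1, col=0): c = -2.0000 + 0.2750i → escape time 1
(row=1, col=1): c = -1.6300 + 0.2750i → escape time 4
(row=1, col=2): c = -1.2600 + 0.2750i → escape time 8
(row=1, col=3): c = -0.8900 + 0.2750i → escape time 8
(row=1, col=4): c = -0.5200 + 0.2750i → escape time 8
(row=2, col=0): c = -2.0000 + 0.0400i → escape time 1
(row=2, col=1): c = -1.6300 + 0.0400i → escape time 8
(row=2, col=2): c = -1.2600 + 0.0400i → escape time 8
(row=2, col=3): c = -0.8900 + 0.0400i → escape time 8
(row=2, col=4): c = -0.5200 + 0.0400i → escape time 8
(row=3, col=0): c = -2.0000 + -0.1950i → escape time 1
(row=3, col=1): c = -1.6300 + -0.1950i → escape time 5
(row=3, col=2): c = -1.2600 + -0.1950i → escape time 8
(row=3, col=3): c = -0.8900 + -0.1950i → escape time 8
(row=3, col=4): c = -0.5200 + -0.1950i → escape time 8
(row=4, col=0): c = -2.0000 + -0.4300i → escape time 1
(row=4, col=1): c = -1.6300 + -0.4300i → escape time 3
(row=4, col=2): c = -1.2600 + -0.4300i → escape time 8
(row=4, col=3): c = -0.8900 + -0.4300i → escape time 6
(row=4, col=4): c = -0.5200 + -0.4300i → escape time 8

Answer: 13458
14888
18888
15888
13868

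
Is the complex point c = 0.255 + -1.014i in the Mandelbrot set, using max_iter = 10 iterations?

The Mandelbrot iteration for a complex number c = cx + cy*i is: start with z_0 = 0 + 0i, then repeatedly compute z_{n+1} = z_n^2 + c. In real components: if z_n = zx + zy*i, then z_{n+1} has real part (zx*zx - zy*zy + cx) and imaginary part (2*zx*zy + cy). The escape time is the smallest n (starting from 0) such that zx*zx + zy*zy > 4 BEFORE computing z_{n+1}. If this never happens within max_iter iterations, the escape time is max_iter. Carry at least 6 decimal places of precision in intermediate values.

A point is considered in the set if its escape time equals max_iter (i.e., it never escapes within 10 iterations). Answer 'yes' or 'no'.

Answer: no

Derivation:
z_0 = 0 + 0i, c = 0.2550 + -1.0140i
Iter 1: z = 0.2550 + -1.0140i, |z|^2 = 1.0932
Iter 2: z = -0.7082 + -1.5311i, |z|^2 = 2.8459
Iter 3: z = -1.5879 + 1.1546i, |z|^2 = 3.8545
Iter 4: z = 1.4432 + -4.6808i, |z|^2 = 23.9928
Escaped at iteration 4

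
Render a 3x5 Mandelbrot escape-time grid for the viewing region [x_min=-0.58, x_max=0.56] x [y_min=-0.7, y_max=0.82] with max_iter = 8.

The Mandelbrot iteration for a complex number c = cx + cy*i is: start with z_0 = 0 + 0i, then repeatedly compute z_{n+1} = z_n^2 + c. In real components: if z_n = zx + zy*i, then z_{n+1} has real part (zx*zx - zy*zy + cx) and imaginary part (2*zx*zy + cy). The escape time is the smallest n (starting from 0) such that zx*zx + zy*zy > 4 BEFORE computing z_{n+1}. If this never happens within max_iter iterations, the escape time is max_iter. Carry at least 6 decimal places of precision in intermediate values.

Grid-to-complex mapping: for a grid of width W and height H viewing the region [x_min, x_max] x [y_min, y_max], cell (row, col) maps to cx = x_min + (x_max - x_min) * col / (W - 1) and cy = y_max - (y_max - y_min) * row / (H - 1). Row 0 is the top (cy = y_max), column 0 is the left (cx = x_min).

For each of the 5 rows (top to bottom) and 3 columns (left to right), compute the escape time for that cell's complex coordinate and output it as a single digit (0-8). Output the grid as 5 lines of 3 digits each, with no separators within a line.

(row=0, col=0): c = -0.5800 + 0.8200i → escape time 4
(row=0, col=1): c = -0.0100 + 0.8200i → escape time 8
(row=0, col=2): c = 0.5600 + 0.8200i → escape time 3
(row=1, col=0): c = -0.5800 + 0.4400i → escape time 8
(row=1, col=1): c = -0.0100 + 0.4400i → escape time 8
(row=1, col=2): c = 0.5600 + 0.4400i → escape time 4
(row=2, col=0): c = -0.5800 + 0.0600i → escape time 8
(row=2, col=1): c = -0.0100 + 0.0600i → escape time 8
(row=2, col=2): c = 0.5600 + 0.0600i → escape time 4
(row=3, col=0): c = -0.5800 + -0.3200i → escape time 8
(row=3, col=1): c = -0.0100 + -0.3200i → escape time 8
(row=3, col=2): c = 0.5600 + -0.3200i → escape time 4
(row=4, col=0): c = -0.5800 + -0.7000i → escape time 8
(row=4, col=1): c = -0.0100 + -0.7000i → escape time 8
(row=4, col=2): c = 0.5600 + -0.7000i → escape time 3

Answer: 483
884
884
884
883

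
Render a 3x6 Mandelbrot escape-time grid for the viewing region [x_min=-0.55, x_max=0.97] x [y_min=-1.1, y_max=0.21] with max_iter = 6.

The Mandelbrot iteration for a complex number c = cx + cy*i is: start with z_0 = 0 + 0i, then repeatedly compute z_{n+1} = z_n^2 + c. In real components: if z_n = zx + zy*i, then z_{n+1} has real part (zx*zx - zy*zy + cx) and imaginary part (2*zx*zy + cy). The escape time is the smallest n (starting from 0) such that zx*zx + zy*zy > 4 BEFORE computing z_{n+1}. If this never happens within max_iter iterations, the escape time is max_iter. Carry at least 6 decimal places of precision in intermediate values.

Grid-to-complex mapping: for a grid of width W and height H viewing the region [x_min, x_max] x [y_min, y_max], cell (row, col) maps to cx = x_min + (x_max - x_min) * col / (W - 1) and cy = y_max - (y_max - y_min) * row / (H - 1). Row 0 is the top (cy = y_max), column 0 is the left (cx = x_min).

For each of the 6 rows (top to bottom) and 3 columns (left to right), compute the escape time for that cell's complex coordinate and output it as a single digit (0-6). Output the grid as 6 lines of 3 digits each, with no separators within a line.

(row=0, col=0): c = -0.5500 + 0.2100i → escape time 6
(row=0, col=1): c = 0.2100 + 0.2100i → escape time 6
(row=0, col=2): c = 0.9700 + 0.2100i → escape time 3
(row=1, col=0): c = -0.5500 + -0.0520i → escape time 6
(row=1, col=1): c = 0.2100 + -0.0520i → escape time 6
(row=1, col=2): c = 0.9700 + -0.0520i → escape time 3
(row=2, col=0): c = -0.5500 + -0.3140i → escape time 6
(row=2, col=1): c = 0.2100 + -0.3140i → escape time 6
(row=2, col=2): c = 0.9700 + -0.3140i → escape time 2
(row=3, col=0): c = -0.5500 + -0.5760i → escape time 6
(row=3, col=1): c = 0.2100 + -0.5760i → escape time 6
(row=3, col=2): c = 0.9700 + -0.5760i → escape time 2
(row=4, col=0): c = -0.5500 + -0.8380i → escape time 4
(row=4, col=1): c = 0.2100 + -0.8380i → escape time 5
(row=4, col=2): c = 0.9700 + -0.8380i → escape time 2
(row=5, col=0): c = -0.5500 + -1.1000i → escape time 3
(row=5, col=1): c = 0.2100 + -1.1000i → escape time 3
(row=5, col=2): c = 0.9700 + -1.1000i → escape time 2

Answer: 663
663
662
662
452
332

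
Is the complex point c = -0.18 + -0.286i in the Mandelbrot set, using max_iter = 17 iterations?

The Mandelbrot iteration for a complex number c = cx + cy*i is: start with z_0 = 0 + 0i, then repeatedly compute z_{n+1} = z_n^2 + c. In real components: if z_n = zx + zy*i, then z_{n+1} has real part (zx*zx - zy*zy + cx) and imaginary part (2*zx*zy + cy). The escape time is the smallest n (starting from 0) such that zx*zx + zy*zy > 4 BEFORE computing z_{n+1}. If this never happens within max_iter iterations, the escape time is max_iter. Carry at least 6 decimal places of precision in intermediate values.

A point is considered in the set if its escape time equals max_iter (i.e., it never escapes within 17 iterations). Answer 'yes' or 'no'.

z_0 = 0 + 0i, c = -0.1800 + -0.2860i
Iter 1: z = -0.1800 + -0.2860i, |z|^2 = 0.1142
Iter 2: z = -0.2294 + -0.1830i, |z|^2 = 0.0861
Iter 3: z = -0.1609 + -0.2020i, |z|^2 = 0.0667
Iter 4: z = -0.1949 + -0.2210i, |z|^2 = 0.0868
Iter 5: z = -0.1908 + -0.1998i, |z|^2 = 0.0764
Iter 6: z = -0.1835 + -0.2097i, |z|^2 = 0.0777
Iter 7: z = -0.1903 + -0.2090i, |z|^2 = 0.0799
Iter 8: z = -0.1875 + -0.2064i, |z|^2 = 0.0778
Iter 9: z = -0.1875 + -0.2086i, |z|^2 = 0.0787
Iter 10: z = -0.1884 + -0.2078i, |z|^2 = 0.0787
Iter 11: z = -0.1877 + -0.2077i, |z|^2 = 0.0784
Iter 12: z = -0.1879 + -0.2080i, |z|^2 = 0.0786
Iter 13: z = -0.1880 + -0.2078i, |z|^2 = 0.0785
Iter 14: z = -0.1879 + -0.2079i, |z|^2 = 0.0785
Iter 15: z = -0.1879 + -0.2079i, |z|^2 = 0.0785
Iter 16: z = -0.1879 + -0.2079i, |z|^2 = 0.0785
Did not escape in 17 iterations → in set

Answer: yes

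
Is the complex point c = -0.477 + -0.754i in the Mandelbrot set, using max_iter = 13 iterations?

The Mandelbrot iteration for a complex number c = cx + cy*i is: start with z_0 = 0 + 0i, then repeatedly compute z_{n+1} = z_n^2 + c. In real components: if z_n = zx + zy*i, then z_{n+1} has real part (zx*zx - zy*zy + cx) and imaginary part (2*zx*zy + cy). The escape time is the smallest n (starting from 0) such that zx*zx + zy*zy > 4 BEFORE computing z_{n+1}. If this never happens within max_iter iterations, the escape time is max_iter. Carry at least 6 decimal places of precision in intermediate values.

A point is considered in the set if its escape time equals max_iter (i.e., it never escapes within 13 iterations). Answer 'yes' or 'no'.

z_0 = 0 + 0i, c = -0.4770 + -0.7540i
Iter 1: z = -0.4770 + -0.7540i, |z|^2 = 0.7960
Iter 2: z = -0.8180 + -0.0347i, |z|^2 = 0.6703
Iter 3: z = 0.1909 + -0.6973i, |z|^2 = 0.5226
Iter 4: z = -0.9267 + -1.0202i, |z|^2 = 1.8997
Iter 5: z = -0.6590 + 1.1369i, |z|^2 = 1.7269
Iter 6: z = -1.3353 + -2.2525i, |z|^2 = 6.8566
Escaped at iteration 6

Answer: no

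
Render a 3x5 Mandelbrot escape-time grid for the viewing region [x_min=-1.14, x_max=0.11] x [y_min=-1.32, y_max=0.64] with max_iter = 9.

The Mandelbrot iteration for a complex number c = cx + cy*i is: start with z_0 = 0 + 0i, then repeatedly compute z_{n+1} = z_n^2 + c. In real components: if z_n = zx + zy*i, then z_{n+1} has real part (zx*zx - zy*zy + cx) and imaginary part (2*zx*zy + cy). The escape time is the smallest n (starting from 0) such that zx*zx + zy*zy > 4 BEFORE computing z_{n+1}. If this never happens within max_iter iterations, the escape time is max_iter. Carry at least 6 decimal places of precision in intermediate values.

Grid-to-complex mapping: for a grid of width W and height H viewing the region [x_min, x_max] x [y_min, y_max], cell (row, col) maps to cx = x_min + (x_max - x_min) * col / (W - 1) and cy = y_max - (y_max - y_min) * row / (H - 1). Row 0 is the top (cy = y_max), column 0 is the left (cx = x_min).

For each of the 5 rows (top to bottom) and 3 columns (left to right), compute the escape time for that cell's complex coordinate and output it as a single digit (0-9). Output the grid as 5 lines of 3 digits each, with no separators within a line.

Answer: 399
999
999
355
232

Derivation:
(row=0, col=0): c = -1.1400 + 0.6400i → escape time 3
(row=0, col=1): c = -0.5150 + 0.6400i → escape time 9
(row=0, col=2): c = 0.1100 + 0.6400i → escape time 9
(row=1, col=0): c = -1.1400 + 0.1500i → escape time 9
(row=1, col=1): c = -0.5150 + 0.1500i → escape time 9
(row=1, col=2): c = 0.1100 + 0.1500i → escape time 9
(row=2, col=0): c = -1.1400 + -0.3400i → escape time 9
(row=2, col=1): c = -0.5150 + -0.3400i → escape time 9
(row=2, col=2): c = 0.1100 + -0.3400i → escape time 9
(row=3, col=0): c = -1.1400 + -0.8300i → escape time 3
(row=3, col=1): c = -0.5150 + -0.8300i → escape time 5
(row=3, col=2): c = 0.1100 + -0.8300i → escape time 5
(row=4, col=0): c = -1.1400 + -1.3200i → escape time 2
(row=4, col=1): c = -0.5150 + -1.3200i → escape time 3
(row=4, col=2): c = 0.1100 + -1.3200i → escape time 2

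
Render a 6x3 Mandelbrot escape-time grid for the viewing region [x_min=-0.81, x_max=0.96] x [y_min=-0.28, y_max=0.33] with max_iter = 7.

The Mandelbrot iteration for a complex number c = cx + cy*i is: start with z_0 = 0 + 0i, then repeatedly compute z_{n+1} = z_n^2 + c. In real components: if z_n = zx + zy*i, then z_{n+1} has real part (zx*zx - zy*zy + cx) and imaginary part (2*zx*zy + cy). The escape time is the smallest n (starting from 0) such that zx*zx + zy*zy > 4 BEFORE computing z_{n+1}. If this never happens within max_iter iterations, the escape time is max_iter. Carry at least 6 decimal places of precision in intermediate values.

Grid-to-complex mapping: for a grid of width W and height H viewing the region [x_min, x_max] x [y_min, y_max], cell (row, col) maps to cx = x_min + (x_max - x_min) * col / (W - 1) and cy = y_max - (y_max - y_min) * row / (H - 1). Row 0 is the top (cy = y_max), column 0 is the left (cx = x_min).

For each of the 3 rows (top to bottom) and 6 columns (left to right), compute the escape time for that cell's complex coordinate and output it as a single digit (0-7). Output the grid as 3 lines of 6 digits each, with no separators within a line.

Answer: 777742
777743
777743

Derivation:
(row=0, col=0): c = -0.8100 + 0.3300i → escape time 7
(row=0, col=1): c = -0.4560 + 0.3300i → escape time 7
(row=0, col=2): c = -0.1020 + 0.3300i → escape time 7
(row=0, col=3): c = 0.2520 + 0.3300i → escape time 7
(row=0, col=4): c = 0.6060 + 0.3300i → escape time 4
(row=0, col=5): c = 0.9600 + 0.3300i → escape time 2
(row=1, col=0): c = -0.8100 + 0.0250i → escape time 7
(row=1, col=1): c = -0.4560 + 0.0250i → escape time 7
(row=1, col=2): c = -0.1020 + 0.0250i → escape time 7
(row=1, col=3): c = 0.2520 + 0.0250i → escape time 7
(row=1, col=4): c = 0.6060 + 0.0250i → escape time 4
(row=1, col=5): c = 0.9600 + 0.0250i → escape time 3
(row=2, col=0): c = -0.8100 + -0.2800i → escape time 7
(row=2, col=1): c = -0.4560 + -0.2800i → escape time 7
(row=2, col=2): c = -0.1020 + -0.2800i → escape time 7
(row=2, col=3): c = 0.2520 + -0.2800i → escape time 7
(row=2, col=4): c = 0.6060 + -0.2800i → escape time 4
(row=2, col=5): c = 0.9600 + -0.2800i → escape time 3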